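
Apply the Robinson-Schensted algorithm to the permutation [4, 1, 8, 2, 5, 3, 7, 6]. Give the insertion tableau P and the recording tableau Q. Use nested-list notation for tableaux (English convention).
P = [[1, 2, 3, 6], [4, 5, 7], [8]], Q = [[1, 3, 5, 7], [2, 4, 8], [6]]

Insert each entry of the permutation into P by Schensted row insertion, recording in Q the position of each new cell.

After inserting 4: P = [[4]].
After inserting 1: P = [[1], [4]].
After inserting 8: P = [[1, 8], [4]].
After inserting 2: P = [[1, 2], [4, 8]].
After inserting 5: P = [[1, 2, 5], [4, 8]].
After inserting 3: P = [[1, 2, 3], [4, 5], [8]].
After inserting 7: P = [[1, 2, 3, 7], [4, 5], [8]].
After inserting 6: P = [[1, 2, 3, 6], [4, 5, 7], [8]].

So P = [[1, 2, 3, 6], [4, 5, 7], [8]], Q = [[1, 3, 5, 7], [2, 4, 8], [6]].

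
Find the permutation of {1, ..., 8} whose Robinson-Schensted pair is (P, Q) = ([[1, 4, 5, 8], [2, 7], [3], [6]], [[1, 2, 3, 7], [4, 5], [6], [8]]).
Reverse the RSK construction: for i from n down to 1, find the cell of Q containing i, remove the entry at that cell from P, and reverse-bump it up through P; the value ejected from row 1 is w(i).

Step i=8: Q has 8 at row 4, column 1; remove 6 from row 4 of P and reverse-bump: 6 enters row 3 and ejects 3; 3 enters row 2 and ejects 2; 2 enters row 1 and ejects 1. So w(8) = 1. P is now [[2, 4, 5, 8], [3, 7], [6]].
Step i=7: Q has 7 at row 1, column 4; remove that cell from P, ejecting 8. So w(7) = 8. P is now [[2, 4, 5], [3, 7], [6]].
Step i=6: Q has 6 at row 3, column 1; remove 6 from row 3 of P and reverse-bump: 6 enters row 2 and ejects 3; 3 enters row 1 and ejects 2. So w(6) = 2. P is now [[3, 4, 5], [6, 7]].
Step i=5: Q has 5 at row 2, column 2; remove 7 from row 2 of P and reverse-bump: 7 enters row 1 and ejects 5. So w(5) = 5. P is now [[3, 4, 7], [6]].
Step i=4: Q has 4 at row 2, column 1; remove 6 from row 2 of P and reverse-bump: 6 enters row 1 and ejects 4. So w(4) = 4. P is now [[3, 6, 7]].
Step i=3: Q has 3 at row 1, column 3; remove that cell from P, ejecting 7. So w(3) = 7. P is now [[3, 6]].
Step i=2: Q has 2 at row 1, column 2; remove that cell from P, ejecting 6. So w(2) = 6. P is now [[3]].
Step i=1: Q has 1 at row 1, column 1; remove that cell from P, ejecting 3. So w(1) = 3. P is now [].

So w = 3 6 7 4 5 2 8 1.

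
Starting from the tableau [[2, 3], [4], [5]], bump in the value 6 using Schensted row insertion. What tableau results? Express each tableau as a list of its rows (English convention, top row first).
6 is larger than every entry of row 1, so it is appended to row 1. The new tableau is [[2, 3, 6], [4], [5]].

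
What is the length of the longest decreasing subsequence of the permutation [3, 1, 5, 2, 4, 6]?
2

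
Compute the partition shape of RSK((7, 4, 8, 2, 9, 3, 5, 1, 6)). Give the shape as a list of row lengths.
Row-insert each entry into an empty tableau.

After inserting 7: P = [[7]].
After inserting 4: P = [[4], [7]].
After inserting 8: P = [[4, 8], [7]].
After inserting 2: P = [[2, 8], [4], [7]].
After inserting 9: P = [[2, 8, 9], [4], [7]].
After inserting 3: P = [[2, 3, 9], [4, 8], [7]].
After inserting 5: P = [[2, 3, 5], [4, 8, 9], [7]].
After inserting 1: P = [[1, 3, 5], [2, 8, 9], [4], [7]].
After inserting 6: P = [[1, 3, 5, 6], [2, 8, 9], [4], [7]].

The final insertion tableau P = [[1, 3, 5, 6], [2, 8, 9], [4], [7]] has shape [4, 3, 1, 1].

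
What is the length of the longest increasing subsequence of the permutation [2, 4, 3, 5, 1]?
3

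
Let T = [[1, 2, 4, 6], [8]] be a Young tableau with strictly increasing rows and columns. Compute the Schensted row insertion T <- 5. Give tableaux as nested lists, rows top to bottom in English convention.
In row 1, 5 replaces 6 (the leftmost entry greater than 5); 6 is bumped to row 2. In row 2, 6 replaces 8 (the leftmost entry greater than 6); 8 is bumped to row 3. 8 starts a new row 3. The new tableau is [[1, 2, 4, 5], [6], [8]].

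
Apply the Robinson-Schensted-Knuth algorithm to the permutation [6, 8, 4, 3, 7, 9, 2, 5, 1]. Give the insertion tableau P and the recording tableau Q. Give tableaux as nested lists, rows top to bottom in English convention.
P = [[1, 5, 9], [2, 7], [3, 8], [4], [6]], Q = [[1, 2, 6], [3, 5], [4, 8], [7], [9]]

Insert each entry of the permutation into P by Schensted row insertion, recording in Q the position of each new cell.

Insert 6: appended to row 1. P = [[6]].
Insert 8: appended to row 1. P = [[6, 8]].
Insert 4: 4 bumps 6 from row 1; 6 starts row 2. P = [[4, 8], [6]].
Insert 3: 3 bumps 4 from row 1; 4 bumps 6 from row 2; 6 starts row 3. P = [[3, 8], [4], [6]].
Insert 7: 7 bumps 8 from row 1; 8 appends to row 2. P = [[3, 7], [4, 8], [6]].
Insert 9: appended to row 1. P = [[3, 7, 9], [4, 8], [6]].
Insert 2: 2 bumps 3 from row 1; 3 bumps 4 from row 2; 4 bumps 6 from row 3; 6 starts row 4. P = [[2, 7, 9], [3, 8], [4], [6]].
Insert 5: 5 bumps 7 from row 1; 7 bumps 8 from row 2; 8 appends to row 3. P = [[2, 5, 9], [3, 7], [4, 8], [6]].
Insert 1: 1 bumps 2 from row 1; 2 bumps 3 from row 2; 3 bumps 4 from row 3; 4 bumps 6 from row 4; 6 starts row 5. P = [[1, 5, 9], [2, 7], [3, 8], [4], [6]].

So P = [[1, 5, 9], [2, 7], [3, 8], [4], [6]], Q = [[1, 2, 6], [3, 5], [4, 8], [7], [9]].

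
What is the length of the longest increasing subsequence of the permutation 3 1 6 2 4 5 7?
5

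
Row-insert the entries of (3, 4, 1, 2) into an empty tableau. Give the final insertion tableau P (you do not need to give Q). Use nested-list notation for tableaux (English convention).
P = [[1, 2], [3, 4]]

After inserting 3: P = [[3]].
After inserting 4: P = [[3, 4]].
After inserting 1: P = [[1, 4], [3]].
After inserting 2: P = [[1, 2], [3, 4]].

So P = [[1, 2], [3, 4]].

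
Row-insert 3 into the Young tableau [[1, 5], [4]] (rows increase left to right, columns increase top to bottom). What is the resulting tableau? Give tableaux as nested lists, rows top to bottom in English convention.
In row 1, 3 replaces 5 (the leftmost entry greater than 3); 5 is bumped to row 2. 5 is appended to row 2. The new tableau is [[1, 3], [4, 5]].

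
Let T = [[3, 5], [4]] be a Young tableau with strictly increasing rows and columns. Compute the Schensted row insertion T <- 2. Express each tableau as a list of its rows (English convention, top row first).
In row 1, 2 replaces 3 (the leftmost entry greater than 2); 3 is bumped to row 2. In row 2, 3 replaces 4 (the leftmost entry greater than 3); 4 is bumped to row 3. 4 starts a new row 3. The new tableau is [[2, 5], [3], [4]].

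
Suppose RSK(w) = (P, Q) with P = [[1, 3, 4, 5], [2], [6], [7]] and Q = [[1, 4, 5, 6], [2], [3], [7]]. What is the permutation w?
7 6 2 3 4 5 1

Reverse RSK: for i = n, n-1, ..., 1, locate i in Q, remove the corresponding corner cell from P, and reverse-bump its entry up through P; the value ejected from row 1 is w(i).

So w = 7 6 2 3 4 5 1.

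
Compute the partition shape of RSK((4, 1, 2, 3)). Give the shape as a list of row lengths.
Row-insert each entry into an empty tableau.

After inserting 4: P = [[4]].
After inserting 1: P = [[1], [4]].
After inserting 2: P = [[1, 2], [4]].
After inserting 3: P = [[1, 2, 3], [4]].

The final insertion tableau P = [[1, 2, 3], [4]] has shape [3, 1].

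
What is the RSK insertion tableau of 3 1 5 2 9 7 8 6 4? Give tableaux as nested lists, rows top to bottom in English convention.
P = [[1, 2, 4, 8], [3, 5, 6], [7], [9]]

Insert 3: appended to row 1. P = [[3]].
Insert 1: 1 bumps 3 from row 1; 3 starts row 2. P = [[1], [3]].
Insert 5: appended to row 1. P = [[1, 5], [3]].
Insert 2: 2 bumps 5 from row 1; 5 appends to row 2. P = [[1, 2], [3, 5]].
Insert 9: appended to row 1. P = [[1, 2, 9], [3, 5]].
Insert 7: 7 bumps 9 from row 1; 9 appends to row 2. P = [[1, 2, 7], [3, 5, 9]].
Insert 8: appended to row 1. P = [[1, 2, 7, 8], [3, 5, 9]].
Insert 6: 6 bumps 7 from row 1; 7 bumps 9 from row 2; 9 starts row 3. P = [[1, 2, 6, 8], [3, 5, 7], [9]].
Insert 4: 4 bumps 6 from row 1; 6 bumps 7 from row 2; 7 bumps 9 from row 3; 9 starts row 4. P = [[1, 2, 4, 8], [3, 5, 6], [7], [9]].

So P = [[1, 2, 4, 8], [3, 5, 6], [7], [9]].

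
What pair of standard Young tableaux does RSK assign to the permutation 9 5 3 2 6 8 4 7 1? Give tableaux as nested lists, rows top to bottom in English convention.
Insert each entry of the permutation into P by Schensted row insertion, recording in Q the position of each new cell.

Insert 9: appended to row 1. P = [[9]].
Insert 5: 5 bumps 9 from row 1; 9 starts row 2. P = [[5], [9]].
Insert 3: 3 bumps 5 from row 1; 5 bumps 9 from row 2; 9 starts row 3. P = [[3], [5], [9]].
Insert 2: 2 bumps 3 from row 1; 3 bumps 5 from row 2; 5 bumps 9 from row 3; 9 starts row 4. P = [[2], [3], [5], [9]].
Insert 6: appended to row 1. P = [[2, 6], [3], [5], [9]].
Insert 8: appended to row 1. P = [[2, 6, 8], [3], [5], [9]].
Insert 4: 4 bumps 6 from row 1; 6 appends to row 2. P = [[2, 4, 8], [3, 6], [5], [9]].
Insert 7: 7 bumps 8 from row 1; 8 appends to row 2. P = [[2, 4, 7], [3, 6, 8], [5], [9]].
Insert 1: 1 bumps 2 from row 1; 2 bumps 3 from row 2; 3 bumps 5 from row 3; 5 bumps 9 from row 4; 9 starts row 5. P = [[1, 4, 7], [2, 6, 8], [3], [5], [9]].

So P = [[1, 4, 7], [2, 6, 8], [3], [5], [9]], Q = [[1, 5, 6], [2, 7, 8], [3], [4], [9]].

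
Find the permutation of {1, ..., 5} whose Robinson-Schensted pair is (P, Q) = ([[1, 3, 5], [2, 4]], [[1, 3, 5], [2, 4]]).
Reverse the RSK construction: for i from n down to 1, find the cell of Q containing i, remove the entry at that cell from P, and reverse-bump it up through P; the value ejected from row 1 is w(i).

Step i=5: Q has 5 at row 1, column 3; remove that cell from P, ejecting 5. So w(5) = 5. P is now [[1, 3], [2, 4]].
Step i=4: Q has 4 at row 2, column 2; remove 4 from row 2 of P and reverse-bump: 4 enters row 1 and ejects 3. So w(4) = 3. P is now [[1, 4], [2]].
Step i=3: Q has 3 at row 1, column 2; remove that cell from P, ejecting 4. So w(3) = 4. P is now [[1], [2]].
Step i=2: Q has 2 at row 2, column 1; remove 2 from row 2 of P and reverse-bump: 2 enters row 1 and ejects 1. So w(2) = 1. P is now [[2]].
Step i=1: Q has 1 at row 1, column 1; remove that cell from P, ejecting 2. So w(1) = 2. P is now [].

So w = 2 1 4 3 5.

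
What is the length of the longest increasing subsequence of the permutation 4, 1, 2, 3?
3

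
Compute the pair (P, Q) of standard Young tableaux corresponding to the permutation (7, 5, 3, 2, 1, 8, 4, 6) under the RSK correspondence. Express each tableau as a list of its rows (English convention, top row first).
P = [[1, 4, 6], [2, 8], [3], [5], [7]], Q = [[1, 6, 8], [2, 7], [3], [4], [5]]

Insert each entry of the permutation into P by Schensted row insertion, recording in Q the position of each new cell.

Insert 7: appended to row 1. P = [[7]].
Insert 5: 5 bumps 7 from row 1; 7 starts row 2. P = [[5], [7]].
Insert 3: 3 bumps 5 from row 1; 5 bumps 7 from row 2; 7 starts row 3. P = [[3], [5], [7]].
Insert 2: 2 bumps 3 from row 1; 3 bumps 5 from row 2; 5 bumps 7 from row 3; 7 starts row 4. P = [[2], [3], [5], [7]].
Insert 1: 1 bumps 2 from row 1; 2 bumps 3 from row 2; 3 bumps 5 from row 3; 5 bumps 7 from row 4; 7 starts row 5. P = [[1], [2], [3], [5], [7]].
Insert 8: appended to row 1. P = [[1, 8], [2], [3], [5], [7]].
Insert 4: 4 bumps 8 from row 1; 8 appends to row 2. P = [[1, 4], [2, 8], [3], [5], [7]].
Insert 6: appended to row 1. P = [[1, 4, 6], [2, 8], [3], [5], [7]].

So P = [[1, 4, 6], [2, 8], [3], [5], [7]], Q = [[1, 6, 8], [2, 7], [3], [4], [5]].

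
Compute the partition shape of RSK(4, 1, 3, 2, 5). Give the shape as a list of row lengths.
[3, 1, 1]

Row-insert each entry into an empty tableau.

After inserting 4: P = [[4]].
After inserting 1: P = [[1], [4]].
After inserting 3: P = [[1, 3], [4]].
After inserting 2: P = [[1, 2], [3], [4]].
After inserting 5: P = [[1, 2, 5], [3], [4]].

The final insertion tableau P = [[1, 2, 5], [3], [4]] has shape [3, 1, 1].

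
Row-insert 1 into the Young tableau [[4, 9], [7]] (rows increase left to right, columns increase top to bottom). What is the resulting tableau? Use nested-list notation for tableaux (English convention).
[[1, 9], [4], [7]]

In row 1, 1 replaces 4 (the leftmost entry greater than 1); 4 is bumped to row 2. In row 2, 4 replaces 7 (the leftmost entry greater than 4); 7 is bumped to row 3. 7 starts a new row 3. The new tableau is [[1, 9], [4], [7]].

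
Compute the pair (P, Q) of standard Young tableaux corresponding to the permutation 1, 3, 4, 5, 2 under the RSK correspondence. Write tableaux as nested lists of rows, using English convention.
P = [[1, 2, 4, 5], [3]], Q = [[1, 2, 3, 4], [5]]

Insert each entry of the permutation into P by Schensted row insertion, recording in Q the position of each new cell.

Insert 1: appended to row 1. P = [[1]].
Insert 3: appended to row 1. P = [[1, 3]].
Insert 4: appended to row 1. P = [[1, 3, 4]].
Insert 5: appended to row 1. P = [[1, 3, 4, 5]].
Insert 2: 2 bumps 3 from row 1; 3 starts row 2. P = [[1, 2, 4, 5], [3]].

So P = [[1, 2, 4, 5], [3]], Q = [[1, 2, 3, 4], [5]].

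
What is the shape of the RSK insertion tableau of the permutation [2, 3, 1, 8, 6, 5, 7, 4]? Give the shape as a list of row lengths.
[4, 2, 1, 1]

RSK row insertion gives P = [[1, 3, 4, 7], [2, 5], [6], [8]], which has shape [4, 2, 1, 1].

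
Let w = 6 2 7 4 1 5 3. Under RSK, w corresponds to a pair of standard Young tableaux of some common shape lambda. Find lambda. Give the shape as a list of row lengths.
[3, 2, 2]

Row-insert each entry into an empty tableau.

After inserting 6: P = [[6]].
After inserting 2: P = [[2], [6]].
After inserting 7: P = [[2, 7], [6]].
After inserting 4: P = [[2, 4], [6, 7]].
After inserting 1: P = [[1, 4], [2, 7], [6]].
After inserting 5: P = [[1, 4, 5], [2, 7], [6]].
After inserting 3: P = [[1, 3, 5], [2, 4], [6, 7]].

The final insertion tableau P = [[1, 3, 5], [2, 4], [6, 7]] has shape [3, 2, 2].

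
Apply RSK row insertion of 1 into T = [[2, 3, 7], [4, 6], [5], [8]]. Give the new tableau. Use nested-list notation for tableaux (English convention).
In row 1, 1 replaces 2 (the leftmost entry greater than 1); 2 is bumped to row 2. In row 2, 2 replaces 4 (the leftmost entry greater than 2); 4 is bumped to row 3. In row 3, 4 replaces 5 (the leftmost entry greater than 4); 5 is bumped to row 4. In row 4, 5 replaces 8 (the leftmost entry greater than 5); 8 is bumped to row 5. 8 starts a new row 5. The new tableau is [[1, 3, 7], [2, 6], [4], [5], [8]].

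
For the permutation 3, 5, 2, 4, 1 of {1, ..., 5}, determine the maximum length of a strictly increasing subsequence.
2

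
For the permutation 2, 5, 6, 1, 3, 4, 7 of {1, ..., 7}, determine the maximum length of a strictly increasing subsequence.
4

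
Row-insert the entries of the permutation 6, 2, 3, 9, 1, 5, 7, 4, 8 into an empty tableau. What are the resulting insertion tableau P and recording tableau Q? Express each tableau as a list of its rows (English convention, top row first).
P = [[1, 3, 4, 7, 8], [2, 5], [6, 9]], Q = [[1, 3, 4, 7, 9], [2, 6], [5, 8]]

Insert each entry of the permutation into P by Schensted row insertion, recording in Q the position of each new cell.

Insert 6: appended to row 1. P = [[6]], Q = [[1]].
Insert 2: 2 bumps 6 from row 1; 6 starts row 2. P = [[2], [6]], Q = [[1], [2]].
Insert 3: appended to row 1. P = [[2, 3], [6]], Q = [[1, 3], [2]].
Insert 9: appended to row 1. P = [[2, 3, 9], [6]], Q = [[1, 3, 4], [2]].
Insert 1: 1 bumps 2 from row 1; 2 bumps 6 from row 2; 6 starts row 3. P = [[1, 3, 9], [2], [6]], Q = [[1, 3, 4], [2], [5]].
Insert 5: 5 bumps 9 from row 1; 9 appends to row 2. P = [[1, 3, 5], [2, 9], [6]], Q = [[1, 3, 4], [2, 6], [5]].
Insert 7: appended to row 1. P = [[1, 3, 5, 7], [2, 9], [6]], Q = [[1, 3, 4, 7], [2, 6], [5]].
Insert 4: 4 bumps 5 from row 1; 5 bumps 9 from row 2; 9 appends to row 3. P = [[1, 3, 4, 7], [2, 5], [6, 9]], Q = [[1, 3, 4, 7], [2, 6], [5, 8]].
Insert 8: appended to row 1. P = [[1, 3, 4, 7, 8], [2, 5], [6, 9]], Q = [[1, 3, 4, 7, 9], [2, 6], [5, 8]].

So P = [[1, 3, 4, 7, 8], [2, 5], [6, 9]], Q = [[1, 3, 4, 7, 9], [2, 6], [5, 8]].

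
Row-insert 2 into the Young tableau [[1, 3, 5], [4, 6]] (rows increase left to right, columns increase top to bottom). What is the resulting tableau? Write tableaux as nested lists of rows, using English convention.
[[1, 2, 5], [3, 6], [4]]

In row 1, 2 replaces 3 (the leftmost entry greater than 2); 3 is bumped to row 2. In row 2, 3 replaces 4 (the leftmost entry greater than 3); 4 is bumped to row 3. 4 starts a new row 3. The new tableau is [[1, 2, 5], [3, 6], [4]].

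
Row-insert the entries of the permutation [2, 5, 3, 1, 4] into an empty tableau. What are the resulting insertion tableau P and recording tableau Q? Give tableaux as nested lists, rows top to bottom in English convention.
Insert each entry of the permutation into P by Schensted row insertion, recording in Q the position of each new cell.

Insert 2: appended to row 1. P = [[2]].
Insert 5: appended to row 1. P = [[2, 5]].
Insert 3: 3 bumps 5 from row 1; 5 starts row 2. P = [[2, 3], [5]].
Insert 1: 1 bumps 2 from row 1; 2 bumps 5 from row 2; 5 starts row 3. P = [[1, 3], [2], [5]].
Insert 4: appended to row 1. P = [[1, 3, 4], [2], [5]].

So P = [[1, 3, 4], [2], [5]], Q = [[1, 2, 5], [3], [4]].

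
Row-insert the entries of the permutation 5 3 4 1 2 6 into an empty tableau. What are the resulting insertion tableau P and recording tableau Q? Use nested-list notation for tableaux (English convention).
Insert each entry of the permutation into P by Schensted row insertion, recording in Q the position of each new cell.

Insert 5: appended to row 1. P = [[5]].
Insert 3: 3 bumps 5 from row 1; 5 starts row 2. P = [[3], [5]].
Insert 4: appended to row 1. P = [[3, 4], [5]].
Insert 1: 1 bumps 3 from row 1; 3 bumps 5 from row 2; 5 starts row 3. P = [[1, 4], [3], [5]].
Insert 2: 2 bumps 4 from row 1; 4 appends to row 2. P = [[1, 2], [3, 4], [5]].
Insert 6: appended to row 1. P = [[1, 2, 6], [3, 4], [5]].

So P = [[1, 2, 6], [3, 4], [5]], Q = [[1, 3, 6], [2, 5], [4]].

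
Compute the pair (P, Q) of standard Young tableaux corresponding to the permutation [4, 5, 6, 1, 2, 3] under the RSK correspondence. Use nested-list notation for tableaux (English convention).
P = [[1, 2, 3], [4, 5, 6]], Q = [[1, 2, 3], [4, 5, 6]]

Insert each entry of the permutation into P by Schensted row insertion, recording in Q the position of each new cell.

Insert 4: appended to row 1. P = [[4]].
Insert 5: appended to row 1. P = [[4, 5]].
Insert 6: appended to row 1. P = [[4, 5, 6]].
Insert 1: 1 bumps 4 from row 1; 4 starts row 2. P = [[1, 5, 6], [4]].
Insert 2: 2 bumps 5 from row 1; 5 appends to row 2. P = [[1, 2, 6], [4, 5]].
Insert 3: 3 bumps 6 from row 1; 6 appends to row 2. P = [[1, 2, 3], [4, 5, 6]].

So P = [[1, 2, 3], [4, 5, 6]], Q = [[1, 2, 3], [4, 5, 6]].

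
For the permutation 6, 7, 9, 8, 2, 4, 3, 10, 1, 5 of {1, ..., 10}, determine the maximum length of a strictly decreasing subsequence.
5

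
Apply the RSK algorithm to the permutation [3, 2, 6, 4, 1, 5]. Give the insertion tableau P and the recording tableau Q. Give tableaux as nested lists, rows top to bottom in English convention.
P = [[1, 4, 5], [2, 6], [3]], Q = [[1, 3, 6], [2, 4], [5]]

Insert each entry of the permutation into P by Schensted row insertion, recording in Q the position of each new cell.

Insert 3: appended to row 1. P = [[3]], Q = [[1]].
Insert 2: 2 bumps 3 from row 1; 3 starts row 2. P = [[2], [3]], Q = [[1], [2]].
Insert 6: appended to row 1. P = [[2, 6], [3]], Q = [[1, 3], [2]].
Insert 4: 4 bumps 6 from row 1; 6 appends to row 2. P = [[2, 4], [3, 6]], Q = [[1, 3], [2, 4]].
Insert 1: 1 bumps 2 from row 1; 2 bumps 3 from row 2; 3 starts row 3. P = [[1, 4], [2, 6], [3]], Q = [[1, 3], [2, 4], [5]].
Insert 5: appended to row 1. P = [[1, 4, 5], [2, 6], [3]], Q = [[1, 3, 6], [2, 4], [5]].

So P = [[1, 4, 5], [2, 6], [3]], Q = [[1, 3, 6], [2, 4], [5]].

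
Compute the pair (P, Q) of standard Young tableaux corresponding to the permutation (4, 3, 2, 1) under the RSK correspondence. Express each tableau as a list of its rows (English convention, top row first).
Insert each entry of the permutation into P by Schensted row insertion, recording in Q the position of each new cell.

After inserting 4: P = [[4]].
After inserting 3: P = [[3], [4]].
After inserting 2: P = [[2], [3], [4]].
After inserting 1: P = [[1], [2], [3], [4]].

So P = [[1], [2], [3], [4]], Q = [[1], [2], [3], [4]].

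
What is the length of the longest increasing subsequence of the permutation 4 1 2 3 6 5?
4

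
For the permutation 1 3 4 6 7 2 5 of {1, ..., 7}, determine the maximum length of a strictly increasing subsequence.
5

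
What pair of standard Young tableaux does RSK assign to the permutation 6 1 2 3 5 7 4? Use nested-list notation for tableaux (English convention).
P = [[1, 2, 3, 4, 7], [5], [6]], Q = [[1, 3, 4, 5, 6], [2], [7]]

Insert each entry of the permutation into P by Schensted row insertion, recording in Q the position of each new cell.

Insert 6: appended to row 1. P = [[6]].
Insert 1: 1 bumps 6 from row 1; 6 starts row 2. P = [[1], [6]].
Insert 2: appended to row 1. P = [[1, 2], [6]].
Insert 3: appended to row 1. P = [[1, 2, 3], [6]].
Insert 5: appended to row 1. P = [[1, 2, 3, 5], [6]].
Insert 7: appended to row 1. P = [[1, 2, 3, 5, 7], [6]].
Insert 4: 4 bumps 5 from row 1; 5 bumps 6 from row 2; 6 starts row 3. P = [[1, 2, 3, 4, 7], [5], [6]].

So P = [[1, 2, 3, 4, 7], [5], [6]], Q = [[1, 3, 4, 5, 6], [2], [7]].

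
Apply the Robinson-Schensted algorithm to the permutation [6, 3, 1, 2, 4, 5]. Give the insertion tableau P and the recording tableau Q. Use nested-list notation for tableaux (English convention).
Insert each entry of the permutation into P by Schensted row insertion, recording in Q the position of each new cell.

Insert 6: appended to row 1. P = [[6]], Q = [[1]].
Insert 3: 3 bumps 6 from row 1; 6 starts row 2. P = [[3], [6]], Q = [[1], [2]].
Insert 1: 1 bumps 3 from row 1; 3 bumps 6 from row 2; 6 starts row 3. P = [[1], [3], [6]], Q = [[1], [2], [3]].
Insert 2: appended to row 1. P = [[1, 2], [3], [6]], Q = [[1, 4], [2], [3]].
Insert 4: appended to row 1. P = [[1, 2, 4], [3], [6]], Q = [[1, 4, 5], [2], [3]].
Insert 5: appended to row 1. P = [[1, 2, 4, 5], [3], [6]], Q = [[1, 4, 5, 6], [2], [3]].

So P = [[1, 2, 4, 5], [3], [6]], Q = [[1, 4, 5, 6], [2], [3]].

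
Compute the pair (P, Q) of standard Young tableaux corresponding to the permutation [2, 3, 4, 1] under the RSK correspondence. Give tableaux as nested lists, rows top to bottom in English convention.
P = [[1, 3, 4], [2]], Q = [[1, 2, 3], [4]]

Insert each entry of the permutation into P by Schensted row insertion, recording in Q the position of each new cell.

Insert 2: appended to row 1. P = [[2]].
Insert 3: appended to row 1. P = [[2, 3]].
Insert 4: appended to row 1. P = [[2, 3, 4]].
Insert 1: 1 bumps 2 from row 1; 2 starts row 2. P = [[1, 3, 4], [2]].

So P = [[1, 3, 4], [2]], Q = [[1, 2, 3], [4]].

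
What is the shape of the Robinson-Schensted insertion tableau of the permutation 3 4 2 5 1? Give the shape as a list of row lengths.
Row-insert each entry into an empty tableau.

After inserting 3: P = [[3]].
After inserting 4: P = [[3, 4]].
After inserting 2: P = [[2, 4], [3]].
After inserting 5: P = [[2, 4, 5], [3]].
After inserting 1: P = [[1, 4, 5], [2], [3]].

The final insertion tableau P = [[1, 4, 5], [2], [3]] has shape [3, 1, 1].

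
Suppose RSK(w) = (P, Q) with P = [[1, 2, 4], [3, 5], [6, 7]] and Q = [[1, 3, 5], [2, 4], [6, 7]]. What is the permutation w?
Reverse the RSK construction: for i from n down to 1, find the cell of Q containing i, remove the entry at that cell from P, and reverse-bump it up through P; the value ejected from row 1 is w(i).

Step i=7: Q has 7 at row 3, column 2; remove 7 from row 3 of P and reverse-bump: 7 enters row 2 and ejects 5; 5 enters row 1 and ejects 4. So w(7) = 4. P is now [[1, 2, 5], [3, 7], [6]].
Step i=6: Q has 6 at row 3, column 1; remove 6 from row 3 of P and reverse-bump: 6 enters row 2 and ejects 3; 3 enters row 1 and ejects 2. So w(6) = 2. P is now [[1, 3, 5], [6, 7]].
Step i=5: Q has 5 at row 1, column 3; remove that cell from P, ejecting 5. So w(5) = 5. P is now [[1, 3], [6, 7]].
Step i=4: Q has 4 at row 2, column 2; remove 7 from row 2 of P and reverse-bump: 7 enters row 1 and ejects 3. So w(4) = 3. P is now [[1, 7], [6]].
Step i=3: Q has 3 at row 1, column 2; remove that cell from P, ejecting 7. So w(3) = 7. P is now [[1], [6]].
Step i=2: Q has 2 at row 2, column 1; remove 6 from row 2 of P and reverse-bump: 6 enters row 1 and ejects 1. So w(2) = 1. P is now [[6]].
Step i=1: Q has 1 at row 1, column 1; remove that cell from P, ejecting 6. So w(1) = 6. P is now [].

So w = 6 1 7 3 5 2 4.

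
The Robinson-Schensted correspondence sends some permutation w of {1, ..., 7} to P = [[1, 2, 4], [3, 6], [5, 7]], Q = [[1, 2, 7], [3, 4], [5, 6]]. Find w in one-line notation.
Reverse the RSK construction: for i from n down to 1, find the cell of Q containing i, remove the entry at that cell from P, and reverse-bump it up through P; the value ejected from row 1 is w(i).

Step i=7: Q has 7 at row 1, column 3; remove that cell from P, ejecting 4. So w(7) = 4. P is now [[1, 2], [3, 6], [5, 7]].
Step i=6: Q has 6 at row 3, column 2; remove 7 from row 3 of P and reverse-bump: 7 enters row 2 and ejects 6; 6 enters row 1 and ejects 2. So w(6) = 2. P is now [[1, 6], [3, 7], [5]].
Step i=5: Q has 5 at row 3, column 1; remove 5 from row 3 of P and reverse-bump: 5 enters row 2 and ejects 3; 3 enters row 1 and ejects 1. So w(5) = 1. P is now [[3, 6], [5, 7]].
Step i=4: Q has 4 at row 2, column 2; remove 7 from row 2 of P and reverse-bump: 7 enters row 1 and ejects 6. So w(4) = 6. P is now [[3, 7], [5]].
Step i=3: Q has 3 at row 2, column 1; remove 5 from row 2 of P and reverse-bump: 5 enters row 1 and ejects 3. So w(3) = 3. P is now [[5, 7]].
Step i=2: Q has 2 at row 1, column 2; remove that cell from P, ejecting 7. So w(2) = 7. P is now [[5]].
Step i=1: Q has 1 at row 1, column 1; remove that cell from P, ejecting 5. So w(1) = 5. P is now [].

So w = 5 7 3 6 1 2 4.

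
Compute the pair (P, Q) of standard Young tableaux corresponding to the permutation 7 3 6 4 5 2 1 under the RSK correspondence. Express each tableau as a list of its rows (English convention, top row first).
P = [[1, 4, 5], [2], [3], [6], [7]], Q = [[1, 3, 5], [2], [4], [6], [7]]

Insert each entry of the permutation into P by Schensted row insertion, recording in Q the position of each new cell.

Insert 7: appended to row 1. P = [[7]].
Insert 3: 3 bumps 7 from row 1; 7 starts row 2. P = [[3], [7]].
Insert 6: appended to row 1. P = [[3, 6], [7]].
Insert 4: 4 bumps 6 from row 1; 6 bumps 7 from row 2; 7 starts row 3. P = [[3, 4], [6], [7]].
Insert 5: appended to row 1. P = [[3, 4, 5], [6], [7]].
Insert 2: 2 bumps 3 from row 1; 3 bumps 6 from row 2; 6 bumps 7 from row 3; 7 starts row 4. P = [[2, 4, 5], [3], [6], [7]].
Insert 1: 1 bumps 2 from row 1; 2 bumps 3 from row 2; 3 bumps 6 from row 3; 6 bumps 7 from row 4; 7 starts row 5. P = [[1, 4, 5], [2], [3], [6], [7]].

So P = [[1, 4, 5], [2], [3], [6], [7]], Q = [[1, 3, 5], [2], [4], [6], [7]].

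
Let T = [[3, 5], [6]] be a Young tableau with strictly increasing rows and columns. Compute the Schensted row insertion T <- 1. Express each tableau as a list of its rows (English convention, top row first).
In row 1, 1 replaces 3 (the leftmost entry greater than 1); 3 is bumped to row 2. In row 2, 3 replaces 6 (the leftmost entry greater than 3); 6 is bumped to row 3. 6 starts a new row 3. The new tableau is [[1, 5], [3], [6]].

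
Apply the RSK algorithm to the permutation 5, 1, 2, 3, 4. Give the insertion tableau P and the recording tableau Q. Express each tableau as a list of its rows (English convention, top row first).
Insert each entry of the permutation into P by Schensted row insertion, recording in Q the position of each new cell.

Insert 5: appended to row 1. P = [[5]].
Insert 1: 1 bumps 5 from row 1; 5 starts row 2. P = [[1], [5]].
Insert 2: appended to row 1. P = [[1, 2], [5]].
Insert 3: appended to row 1. P = [[1, 2, 3], [5]].
Insert 4: appended to row 1. P = [[1, 2, 3, 4], [5]].

So P = [[1, 2, 3, 4], [5]], Q = [[1, 3, 4, 5], [2]].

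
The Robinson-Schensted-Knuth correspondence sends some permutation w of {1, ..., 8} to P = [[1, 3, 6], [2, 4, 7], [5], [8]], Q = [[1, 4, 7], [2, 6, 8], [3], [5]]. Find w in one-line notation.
8 5 2 4 1 3 7 6

Reverse RSK: for i = n, n-1, ..., 1, locate i in Q, remove the corresponding corner cell from P, and reverse-bump its entry up through P; the value ejected from row 1 is w(i).

So w = 8 5 2 4 1 3 7 6.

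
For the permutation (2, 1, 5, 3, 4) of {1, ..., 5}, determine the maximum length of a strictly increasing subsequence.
3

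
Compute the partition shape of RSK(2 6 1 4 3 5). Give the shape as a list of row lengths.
Row-insert each entry into an empty tableau.

After inserting 2: P = [[2]].
After inserting 6: P = [[2, 6]].
After inserting 1: P = [[1, 6], [2]].
After inserting 4: P = [[1, 4], [2, 6]].
After inserting 3: P = [[1, 3], [2, 4], [6]].
After inserting 5: P = [[1, 3, 5], [2, 4], [6]].

The final insertion tableau P = [[1, 3, 5], [2, 4], [6]] has shape [3, 2, 1].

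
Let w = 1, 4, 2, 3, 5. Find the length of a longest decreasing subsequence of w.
2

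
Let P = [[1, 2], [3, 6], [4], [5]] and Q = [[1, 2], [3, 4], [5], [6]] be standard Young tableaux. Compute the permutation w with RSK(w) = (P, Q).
Reverse RSK: for i = n, n-1, ..., 1, locate i in Q, remove the corresponding corner cell from P, and reverse-bump its entry up through P; the value ejected from row 1 is w(i).

So w = 5 6 1 4 3 2.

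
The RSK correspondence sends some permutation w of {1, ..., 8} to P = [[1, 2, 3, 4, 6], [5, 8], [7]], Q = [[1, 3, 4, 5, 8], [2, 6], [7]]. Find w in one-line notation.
7 1 2 3 8 5 4 6

Reverse the RSK construction: for i from n down to 1, find the cell of Q containing i, remove the entry at that cell from P, and reverse-bump it up through P; the value ejected from row 1 is w(i).

Step i=8: Q has 8 at row 1, column 5; remove that cell from P, ejecting 6. So w(8) = 6. P is now [[1, 2, 3, 4], [5, 8], [7]].
Step i=7: Q has 7 at row 3, column 1; remove 7 from row 3 of P and reverse-bump: 7 enters row 2 and ejects 5; 5 enters row 1 and ejects 4. So w(7) = 4. P is now [[1, 2, 3, 5], [7, 8]].
Step i=6: Q has 6 at row 2, column 2; remove 8 from row 2 of P and reverse-bump: 8 enters row 1 and ejects 5. So w(6) = 5. P is now [[1, 2, 3, 8], [7]].
Step i=5: Q has 5 at row 1, column 4; remove that cell from P, ejecting 8. So w(5) = 8. P is now [[1, 2, 3], [7]].
Step i=4: Q has 4 at row 1, column 3; remove that cell from P, ejecting 3. So w(4) = 3. P is now [[1, 2], [7]].
Step i=3: Q has 3 at row 1, column 2; remove that cell from P, ejecting 2. So w(3) = 2. P is now [[1], [7]].
Step i=2: Q has 2 at row 2, column 1; remove 7 from row 2 of P and reverse-bump: 7 enters row 1 and ejects 1. So w(2) = 1. P is now [[7]].
Step i=1: Q has 1 at row 1, column 1; remove that cell from P, ejecting 7. So w(1) = 7. P is now [].

So w = 7 1 2 3 8 5 4 6.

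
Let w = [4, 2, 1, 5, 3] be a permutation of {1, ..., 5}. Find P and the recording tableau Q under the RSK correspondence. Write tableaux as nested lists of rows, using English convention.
Insert each entry of the permutation into P by Schensted row insertion, recording in Q the position of each new cell.

After inserting 4: P = [[4]].
After inserting 2: P = [[2], [4]].
After inserting 1: P = [[1], [2], [4]].
After inserting 5: P = [[1, 5], [2], [4]].
After inserting 3: P = [[1, 3], [2, 5], [4]].

So P = [[1, 3], [2, 5], [4]], Q = [[1, 4], [2, 5], [3]].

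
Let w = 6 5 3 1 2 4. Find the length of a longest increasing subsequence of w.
3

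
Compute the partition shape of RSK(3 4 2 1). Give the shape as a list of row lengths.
Row-insert each entry into an empty tableau.

After inserting 3: P = [[3]].
After inserting 4: P = [[3, 4]].
After inserting 2: P = [[2, 4], [3]].
After inserting 1: P = [[1, 4], [2], [3]].

The final insertion tableau P = [[1, 4], [2], [3]] has shape [2, 1, 1].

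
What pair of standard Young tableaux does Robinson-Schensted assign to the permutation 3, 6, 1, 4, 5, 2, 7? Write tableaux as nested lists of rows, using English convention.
P = [[1, 2, 5, 7], [3, 4], [6]], Q = [[1, 2, 5, 7], [3, 4], [6]]

Insert each entry of the permutation into P by Schensted row insertion, recording in Q the position of each new cell.

Insert 3: appended to row 1. P = [[3]], Q = [[1]].
Insert 6: appended to row 1. P = [[3, 6]], Q = [[1, 2]].
Insert 1: 1 bumps 3 from row 1; 3 starts row 2. P = [[1, 6], [3]], Q = [[1, 2], [3]].
Insert 4: 4 bumps 6 from row 1; 6 appends to row 2. P = [[1, 4], [3, 6]], Q = [[1, 2], [3, 4]].
Insert 5: appended to row 1. P = [[1, 4, 5], [3, 6]], Q = [[1, 2, 5], [3, 4]].
Insert 2: 2 bumps 4 from row 1; 4 bumps 6 from row 2; 6 starts row 3. P = [[1, 2, 5], [3, 4], [6]], Q = [[1, 2, 5], [3, 4], [6]].
Insert 7: appended to row 1. P = [[1, 2, 5, 7], [3, 4], [6]], Q = [[1, 2, 5, 7], [3, 4], [6]].

So P = [[1, 2, 5, 7], [3, 4], [6]], Q = [[1, 2, 5, 7], [3, 4], [6]].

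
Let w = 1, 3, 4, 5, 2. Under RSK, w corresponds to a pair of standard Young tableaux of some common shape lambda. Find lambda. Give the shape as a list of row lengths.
[4, 1]

RSK row insertion gives P = [[1, 2, 4, 5], [3]], which has shape [4, 1].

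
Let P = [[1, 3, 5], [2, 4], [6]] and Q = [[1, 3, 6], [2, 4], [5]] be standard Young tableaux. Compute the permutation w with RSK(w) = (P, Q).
2 1 6 4 3 5

Reverse the RSK construction: for i from n down to 1, find the cell of Q containing i, remove the entry at that cell from P, and reverse-bump it up through P; the value ejected from row 1 is w(i).

Step i=6: Q has 6 at row 1, column 3; remove that cell from P, ejecting 5. So w(6) = 5. P is now [[1, 3], [2, 4], [6]].
Step i=5: Q has 5 at row 3, column 1; remove 6 from row 3 of P and reverse-bump: 6 enters row 2 and ejects 4; 4 enters row 1 and ejects 3. So w(5) = 3. P is now [[1, 4], [2, 6]].
Step i=4: Q has 4 at row 2, column 2; remove 6 from row 2 of P and reverse-bump: 6 enters row 1 and ejects 4. So w(4) = 4. P is now [[1, 6], [2]].
Step i=3: Q has 3 at row 1, column 2; remove that cell from P, ejecting 6. So w(3) = 6. P is now [[1], [2]].
Step i=2: Q has 2 at row 2, column 1; remove 2 from row 2 of P and reverse-bump: 2 enters row 1 and ejects 1. So w(2) = 1. P is now [[2]].
Step i=1: Q has 1 at row 1, column 1; remove that cell from P, ejecting 2. So w(1) = 2. P is now [].

So w = 2 1 6 4 3 5.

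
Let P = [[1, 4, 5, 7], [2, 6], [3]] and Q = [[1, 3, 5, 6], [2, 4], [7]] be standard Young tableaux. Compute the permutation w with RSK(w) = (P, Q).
Reverse RSK: for i = n, n-1, ..., 1, locate i in Q, remove the corresponding corner cell from P, and reverse-bump its entry up through P; the value ejected from row 1 is w(i).

So w = 3 2 6 4 5 7 1.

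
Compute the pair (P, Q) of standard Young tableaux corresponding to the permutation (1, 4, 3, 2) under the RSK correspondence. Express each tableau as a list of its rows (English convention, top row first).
P = [[1, 2], [3], [4]], Q = [[1, 2], [3], [4]]

Insert each entry of the permutation into P by Schensted row insertion, recording in Q the position of each new cell.

After inserting 1: P = [[1]].
After inserting 4: P = [[1, 4]].
After inserting 3: P = [[1, 3], [4]].
After inserting 2: P = [[1, 2], [3], [4]].

So P = [[1, 2], [3], [4]], Q = [[1, 2], [3], [4]].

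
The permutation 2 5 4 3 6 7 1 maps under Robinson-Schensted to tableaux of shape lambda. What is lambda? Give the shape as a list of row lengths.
[4, 1, 1, 1]

RSK row insertion gives P = [[1, 3, 6, 7], [2], [4], [5]], which has shape [4, 1, 1, 1].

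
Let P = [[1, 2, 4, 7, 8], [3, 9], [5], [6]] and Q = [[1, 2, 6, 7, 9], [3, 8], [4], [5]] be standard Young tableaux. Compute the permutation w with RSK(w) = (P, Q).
1 6 5 3 2 4 9 7 8

Reverse the RSK construction: for i from n down to 1, find the cell of Q containing i, remove the entry at that cell from P, and reverse-bump it up through P; the value ejected from row 1 is w(i).

Step i=9: Q has 9 at row 1, column 5; remove that cell from P, ejecting 8. So w(9) = 8. P is now [[1, 2, 4, 7], [3, 9], [5], [6]].
Step i=8: Q has 8 at row 2, column 2; remove 9 from row 2 of P and reverse-bump: 9 enters row 1 and ejects 7. So w(8) = 7. P is now [[1, 2, 4, 9], [3], [5], [6]].
Step i=7: Q has 7 at row 1, column 4; remove that cell from P, ejecting 9. So w(7) = 9. P is now [[1, 2, 4], [3], [5], [6]].
Step i=6: Q has 6 at row 1, column 3; remove that cell from P, ejecting 4. So w(6) = 4. P is now [[1, 2], [3], [5], [6]].
Step i=5: Q has 5 at row 4, column 1; remove 6 from row 4 of P and reverse-bump: 6 enters row 3 and ejects 5; 5 enters row 2 and ejects 3; 3 enters row 1 and ejects 2. So w(5) = 2. P is now [[1, 3], [5], [6]].
Step i=4: Q has 4 at row 3, column 1; remove 6 from row 3 of P and reverse-bump: 6 enters row 2 and ejects 5; 5 enters row 1 and ejects 3. So w(4) = 3. P is now [[1, 5], [6]].
Step i=3: Q has 3 at row 2, column 1; remove 6 from row 2 of P and reverse-bump: 6 enters row 1 and ejects 5. So w(3) = 5. P is now [[1, 6]].
Step i=2: Q has 2 at row 1, column 2; remove that cell from P, ejecting 6. So w(2) = 6. P is now [[1]].
Step i=1: Q has 1 at row 1, column 1; remove that cell from P, ejecting 1. So w(1) = 1. P is now [].

So w = 1 6 5 3 2 4 9 7 8.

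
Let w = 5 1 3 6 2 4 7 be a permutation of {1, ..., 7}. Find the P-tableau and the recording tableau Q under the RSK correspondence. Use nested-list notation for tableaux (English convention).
P = [[1, 2, 4, 7], [3, 6], [5]], Q = [[1, 3, 4, 7], [2, 6], [5]]

Insert each entry of the permutation into P by Schensted row insertion, recording in Q the position of each new cell.

Insert 5: appended to row 1. P = [[5]].
Insert 1: 1 bumps 5 from row 1; 5 starts row 2. P = [[1], [5]].
Insert 3: appended to row 1. P = [[1, 3], [5]].
Insert 6: appended to row 1. P = [[1, 3, 6], [5]].
Insert 2: 2 bumps 3 from row 1; 3 bumps 5 from row 2; 5 starts row 3. P = [[1, 2, 6], [3], [5]].
Insert 4: 4 bumps 6 from row 1; 6 appends to row 2. P = [[1, 2, 4], [3, 6], [5]].
Insert 7: appended to row 1. P = [[1, 2, 4, 7], [3, 6], [5]].

So P = [[1, 2, 4, 7], [3, 6], [5]], Q = [[1, 3, 4, 7], [2, 6], [5]].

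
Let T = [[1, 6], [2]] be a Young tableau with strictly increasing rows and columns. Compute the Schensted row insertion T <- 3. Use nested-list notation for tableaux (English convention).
[[1, 3], [2, 6]]

In row 1, 3 replaces 6 (the leftmost entry greater than 3); 6 is bumped to row 2. 6 is appended to row 2. The new tableau is [[1, 3], [2, 6]].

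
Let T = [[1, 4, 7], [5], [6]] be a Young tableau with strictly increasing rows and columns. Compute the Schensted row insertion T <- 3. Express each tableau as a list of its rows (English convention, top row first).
[[1, 3, 7], [4], [5], [6]]

In row 1, 3 replaces 4 (the leftmost entry greater than 3); 4 is bumped to row 2. In row 2, 4 replaces 5 (the leftmost entry greater than 4); 5 is bumped to row 3. In row 3, 5 replaces 6 (the leftmost entry greater than 5); 6 is bumped to row 4. 6 starts a new row 4. The new tableau is [[1, 3, 7], [4], [5], [6]].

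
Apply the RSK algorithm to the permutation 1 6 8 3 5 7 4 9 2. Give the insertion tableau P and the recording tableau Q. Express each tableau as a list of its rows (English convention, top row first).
P = [[1, 2, 4, 7, 9], [3, 8], [5], [6]], Q = [[1, 2, 3, 6, 8], [4, 5], [7], [9]]

Insert each entry of the permutation into P by Schensted row insertion, recording in Q the position of each new cell.

Insert 1: appended to row 1. P = [[1]].
Insert 6: appended to row 1. P = [[1, 6]].
Insert 8: appended to row 1. P = [[1, 6, 8]].
Insert 3: 3 bumps 6 from row 1; 6 starts row 2. P = [[1, 3, 8], [6]].
Insert 5: 5 bumps 8 from row 1; 8 appends to row 2. P = [[1, 3, 5], [6, 8]].
Insert 7: appended to row 1. P = [[1, 3, 5, 7], [6, 8]].
Insert 4: 4 bumps 5 from row 1; 5 bumps 6 from row 2; 6 starts row 3. P = [[1, 3, 4, 7], [5, 8], [6]].
Insert 9: appended to row 1. P = [[1, 3, 4, 7, 9], [5, 8], [6]].
Insert 2: 2 bumps 3 from row 1; 3 bumps 5 from row 2; 5 bumps 6 from row 3; 6 starts row 4. P = [[1, 2, 4, 7, 9], [3, 8], [5], [6]].

So P = [[1, 2, 4, 7, 9], [3, 8], [5], [6]], Q = [[1, 2, 3, 6, 8], [4, 5], [7], [9]].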